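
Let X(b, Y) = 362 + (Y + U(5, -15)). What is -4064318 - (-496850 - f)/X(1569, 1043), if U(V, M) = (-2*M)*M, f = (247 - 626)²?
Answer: -3880783199/955 ≈ -4.0636e+6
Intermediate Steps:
f = 143641 (f = (-379)² = 143641)
U(V, M) = -2*M²
X(b, Y) = -88 + Y (X(b, Y) = 362 + (Y - 2*(-15)²) = 362 + (Y - 2*225) = 362 + (Y - 450) = 362 + (-450 + Y) = -88 + Y)
-4064318 - (-496850 - f)/X(1569, 1043) = -4064318 - (-496850 - 1*143641)/(-88 + 1043) = -4064318 - (-496850 - 143641)/955 = -4064318 - (-640491)/955 = -4064318 - 1*(-640491/955) = -4064318 + 640491/955 = -3880783199/955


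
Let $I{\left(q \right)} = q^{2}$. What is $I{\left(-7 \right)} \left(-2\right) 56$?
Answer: $-5488$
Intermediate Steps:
$I{\left(-7 \right)} \left(-2\right) 56 = \left(-7\right)^{2} \left(-2\right) 56 = 49 \left(-2\right) 56 = \left(-98\right) 56 = -5488$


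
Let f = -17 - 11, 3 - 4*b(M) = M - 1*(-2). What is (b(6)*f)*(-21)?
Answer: -735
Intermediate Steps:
b(M) = 1/4 - M/4 (b(M) = 3/4 - (M - 1*(-2))/4 = 3/4 - (M + 2)/4 = 3/4 - (2 + M)/4 = 3/4 + (-1/2 - M/4) = 1/4 - M/4)
f = -28
(b(6)*f)*(-21) = ((1/4 - 1/4*6)*(-28))*(-21) = ((1/4 - 3/2)*(-28))*(-21) = -5/4*(-28)*(-21) = 35*(-21) = -735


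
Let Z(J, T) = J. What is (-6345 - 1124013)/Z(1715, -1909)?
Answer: -1130358/1715 ≈ -659.10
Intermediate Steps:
(-6345 - 1124013)/Z(1715, -1909) = (-6345 - 1124013)/1715 = -1130358*1/1715 = -1130358/1715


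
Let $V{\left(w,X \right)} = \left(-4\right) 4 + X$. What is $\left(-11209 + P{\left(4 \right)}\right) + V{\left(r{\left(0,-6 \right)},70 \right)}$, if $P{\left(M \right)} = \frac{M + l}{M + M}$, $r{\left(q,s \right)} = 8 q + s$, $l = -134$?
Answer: $- \frac{44685}{4} \approx -11171.0$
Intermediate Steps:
$r{\left(q,s \right)} = s + 8 q$
$V{\left(w,X \right)} = -16 + X$
$P{\left(M \right)} = \frac{-134 + M}{2 M}$ ($P{\left(M \right)} = \frac{M - 134}{M + M} = \frac{-134 + M}{2 M}$)
$\left(-11209 + P{\left(4 \right)}\right) + V{\left(r{\left(0,-6 \right)},70 \right)} = \left(-11209 + \frac{-134 + 4}{2 \cdot 4}\right) + \left(-16 + 70\right) = \left(-11209 + \frac{1}{2} \cdot \frac{1}{4} \left(-130\right)\right) + 54 = \left(-11209 - \frac{65}{4}\right) + 54 = - \frac{44901}{4} + 54 = - \frac{44685}{4}$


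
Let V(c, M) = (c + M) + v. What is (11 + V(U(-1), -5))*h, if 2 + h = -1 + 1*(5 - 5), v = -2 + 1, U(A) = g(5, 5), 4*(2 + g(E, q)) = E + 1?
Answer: -27/2 ≈ -13.500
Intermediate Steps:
g(E, q) = -7/4 + E/4 (g(E, q) = -2 + (E + 1)/4 = -2 + (1 + E)/4 = -2 + (1/4 + E/4) = -7/4 + E/4)
U(A) = -1/2 (U(A) = -7/4 + (1/4)*5 = -7/4 + 5/4 = -1/2)
v = -1
V(c, M) = -1 + M + c (V(c, M) = (c + M) - 1 = (M + c) - 1 = -1 + M + c)
h = -3 (h = -2 + (-1 + 1*(5 - 5)) = -2 + (-1 + 1*0) = -2 + (-1 + 0) = -2 - 1 = -3)
(11 + V(U(-1), -5))*h = (11 + (-1 - 5 - 1/2))*(-3) = (11 - 13/2)*(-3) = (9/2)*(-3) = -27/2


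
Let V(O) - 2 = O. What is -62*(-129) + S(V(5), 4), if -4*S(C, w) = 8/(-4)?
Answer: 15997/2 ≈ 7998.5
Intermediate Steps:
V(O) = 2 + O
S(C, w) = ½ (S(C, w) = -2/(-4) = -2*(-1)/4 = -¼*(-2) = ½)
-62*(-129) + S(V(5), 4) = -62*(-129) + ½ = 7998 + ½ = 15997/2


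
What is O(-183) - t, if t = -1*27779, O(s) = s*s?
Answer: 61268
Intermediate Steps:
O(s) = s²
t = -27779
O(-183) - t = (-183)² - 1*(-27779) = 33489 + 27779 = 61268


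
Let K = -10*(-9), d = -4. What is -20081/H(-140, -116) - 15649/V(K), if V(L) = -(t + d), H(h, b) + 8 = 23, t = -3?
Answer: -375302/105 ≈ -3574.3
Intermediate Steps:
H(h, b) = 15 (H(h, b) = -8 + 23 = 15)
K = 90
V(L) = 7 (V(L) = -(-3 - 4) = -1*(-7) = 7)
-20081/H(-140, -116) - 15649/V(K) = -20081/15 - 15649/7 = -375302/105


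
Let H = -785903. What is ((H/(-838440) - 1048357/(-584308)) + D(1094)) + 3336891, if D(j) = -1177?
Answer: 408547910583377621/122476799880 ≈ 3.3357e+6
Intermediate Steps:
((H/(-838440) - 1048357/(-584308)) + D(1094)) + 3336891 = ((-785903/(-838440) - 1048357/(-584308)) - 1177) + 3336891 = ((-785903*(-1/838440) - 1048357*(-1/584308)) - 1177) + 3336891 = ((785903/838440 + 1048357/584308) - 1177) + 3336891 = (334548463301/122476799880 - 1177) + 3336891 = -143820644995459/122476799880 + 3336891 = 408547910583377621/122476799880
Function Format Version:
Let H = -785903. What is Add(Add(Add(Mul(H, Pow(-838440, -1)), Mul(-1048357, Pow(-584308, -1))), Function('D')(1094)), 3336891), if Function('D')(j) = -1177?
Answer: Rational(408547910583377621, 122476799880) ≈ 3.3357e+6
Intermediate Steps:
Add(Add(Add(Mul(H, Pow(-838440, -1)), Mul(-1048357, Pow(-584308, -1))), Function('D')(1094)), 3336891) = Add(Add(Add(Mul(-785903, Pow(-838440, -1)), Mul(-1048357, Pow(-584308, -1))), -1177), 3336891) = Add(Add(Add(Mul(-785903, Rational(-1, 838440)), Mul(-1048357, Rational(-1, 584308))), -1177), 3336891) = Add(Add(Add(Rational(785903, 838440), Rational(1048357, 584308)), -1177), 3336891) = Add(Add(Rational(334548463301, 122476799880), -1177), 3336891) = Add(Rational(-143820644995459, 122476799880), 3336891) = Rational(408547910583377621, 122476799880)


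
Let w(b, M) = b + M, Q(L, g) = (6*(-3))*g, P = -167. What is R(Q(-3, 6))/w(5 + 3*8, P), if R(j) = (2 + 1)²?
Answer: -3/46 ≈ -0.065217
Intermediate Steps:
Q(L, g) = -18*g
w(b, M) = M + b
R(j) = 9 (R(j) = 3² = 9)
R(Q(-3, 6))/w(5 + 3*8, P) = 9/(-167 + (5 + 3*8)) = 9/(-167 + (5 + 24)) = 9/(-167 + 29) = 9/(-138) = 9*(-1/138) = -3/46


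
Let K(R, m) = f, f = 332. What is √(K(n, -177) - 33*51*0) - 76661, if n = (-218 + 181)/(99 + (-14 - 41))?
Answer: -76661 + 2*√83 ≈ -76643.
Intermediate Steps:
n = -37/44 (n = -37/(99 - 55) = -37/44 ≈ -0.84091)
K(R, m) = 332
√(K(n, -177) - 33*51*0) - 76661 = √(332 - 33*51*0) - 76661 = √(332 - 1683*0) - 76661 = √(332 + 0) - 76661 = √332 - 76661 = 2*√83 - 76661 = -76661 + 2*√83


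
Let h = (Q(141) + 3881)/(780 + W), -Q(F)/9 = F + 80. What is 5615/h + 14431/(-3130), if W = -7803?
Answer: -61728088651/2960980 ≈ -20847.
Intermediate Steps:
Q(F) = -720 - 9*F (Q(F) = -9*(F + 80) = -9*(80 + F) = -720 - 9*F)
h = -1892/7023 (h = ((-720 - 9*141) + 3881)/(780 - 7803) = ((-720 - 1269) + 3881)/(-7023) = (-1989 + 3881)*(-1/7023) = 1892*(-1/7023) = -1892/7023 ≈ -0.26940)
5615/h + 14431/(-3130) = 5615/(-1892/7023) + 14431/(-3130) = 5615*(-7023/1892) + 14431*(-1/3130) = -39434145/1892 - 14431/3130 = -61728088651/2960980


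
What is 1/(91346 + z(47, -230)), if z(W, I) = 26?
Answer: 1/91372 ≈ 1.0944e-5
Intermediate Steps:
1/(91346 + z(47, -230)) = 1/(91346 + 26) = 1/91372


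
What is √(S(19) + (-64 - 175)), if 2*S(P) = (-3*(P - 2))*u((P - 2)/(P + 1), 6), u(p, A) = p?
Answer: I*√104270/20 ≈ 16.145*I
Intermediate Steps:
S(P) = (-2 + P)*(6 - 3*P)/(2*(1 + P)) (S(P) = ((-3*(P - 2))*((P - 2)/(P + 1)))/2 = ((-3*(-2 + P))*((-2 + P)/(1 + P)))/2 = ((6 - 3*P)*((-2 + P)/(1 + P)))/2 = ((-2 + P)*(6 - 3*P)/(1 + P))/2 = (-2 + P)*(6 - 3*P)/(2*(1 + P)))
√(S(19) + (-64 - 175)) = √(-3*(-2 + 19)²/(2 + 2*19) + (-64 - 175)) = √(-3*17²/(2 + 38) - 239) = √(-3*289/40 - 239) = √(-3*289*1/40 - 239) = √(-867/40 - 239) = √(-10427/40) = I*√104270/20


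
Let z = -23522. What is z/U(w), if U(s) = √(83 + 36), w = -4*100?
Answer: -23522*√119/119 ≈ -2156.3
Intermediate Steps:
w = -400
U(s) = √119
z/U(w) = -23522*√119/119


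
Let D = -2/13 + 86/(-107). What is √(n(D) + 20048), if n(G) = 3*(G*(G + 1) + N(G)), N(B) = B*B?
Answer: 2*√9698895299/1391 ≈ 141.60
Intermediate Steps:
N(B) = B²
D = -1332/1391 (D = -2*1/13 + 86*(-1/107) = -2/13 - 86/107 = -1332/1391 ≈ -0.95758)
n(G) = 3*G² + 3*G*(1 + G) (n(G) = 3*(G*(G + 1) + G²) = 3*(G*(1 + G) + G²) = 3*(G² + G*(1 + G)) = 3*G² + 3*G*(1 + G))
√(n(D) + 20048) = √(3*(-1332/1391)*(1 + 2*(-1332/1391)) + 20048) = √(3*(-1332/1391)*(1 - 2664/1391) + 20048) = √(3*(-1332/1391)*(-1273/1391) + 20048) = √(5086908/1934881 + 20048) = √(38795581196/1934881) = 2*√9698895299/1391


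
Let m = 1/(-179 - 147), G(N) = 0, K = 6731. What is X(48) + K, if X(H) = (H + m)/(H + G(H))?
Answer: 105342335/15648 ≈ 6732.0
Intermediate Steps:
m = -1/326 (m = 1/(-326) = -1/326 ≈ -0.0030675)
X(H) = (-1/326 + H)/H (X(H) = (H - 1/326)/(H + 0) = (-1/326 + H)/H)
X(48) + K = (-1/326 + 48)/48 + 6731 = (1/48)*(15647/326) + 6731 = 15647/15648 + 6731 = 105342335/15648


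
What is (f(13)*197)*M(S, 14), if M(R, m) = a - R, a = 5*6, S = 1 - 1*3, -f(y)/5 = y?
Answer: -409760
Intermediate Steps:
f(y) = -5*y
S = -2 (S = 1 - 3 = -2)
a = 30
M(R, m) = 30 - R
(f(13)*197)*M(S, 14) = (-5*13*197)*(30 - 1*(-2)) = (-65*197)*(30 + 2) = -12805*32 = -409760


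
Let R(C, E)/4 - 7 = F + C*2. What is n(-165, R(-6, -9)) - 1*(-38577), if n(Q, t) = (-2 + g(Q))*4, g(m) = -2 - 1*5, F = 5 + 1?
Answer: 38541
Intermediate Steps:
F = 6
R(C, E) = 52 + 8*C (R(C, E) = 28 + 4*(6 + C*2) = 28 + 4*(6 + 2*C) = 28 + (24 + 8*C) = 52 + 8*C)
g(m) = -7 (g(m) = -2 - 5 = -7)
n(Q, t) = -36 (n(Q, t) = (-2 - 7)*4 = -9*4 = -36)
n(-165, R(-6, -9)) - 1*(-38577) = -36 - 1*(-38577) = -36 + 38577 = 38541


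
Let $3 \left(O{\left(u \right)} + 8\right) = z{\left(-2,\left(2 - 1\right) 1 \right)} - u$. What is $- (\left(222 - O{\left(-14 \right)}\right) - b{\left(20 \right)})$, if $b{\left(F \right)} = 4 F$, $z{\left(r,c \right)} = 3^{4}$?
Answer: $- \frac{355}{3} \approx -118.33$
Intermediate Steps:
$z{\left(r,c \right)} = 81$
$O{\left(u \right)} = 19 - \frac{u}{3}$ ($O{\left(u \right)} = -8 + \frac{81 - u}{3} = -8 - \left(-27 + \frac{u}{3}\right) = 19 - \frac{u}{3}$)
$- (\left(222 - O{\left(-14 \right)}\right) - b{\left(20 \right)}) = - (\left(222 - \left(19 - - \frac{14}{3}\right)\right) - 4 \cdot 20) = - (\left(222 - \left(19 + \frac{14}{3}\right)\right) - 80) = - (\left(222 - \frac{71}{3}\right) - 80) = - (\frac{595}{3} - 80) = \left(-1\right) \frac{355}{3} = - \frac{355}{3}$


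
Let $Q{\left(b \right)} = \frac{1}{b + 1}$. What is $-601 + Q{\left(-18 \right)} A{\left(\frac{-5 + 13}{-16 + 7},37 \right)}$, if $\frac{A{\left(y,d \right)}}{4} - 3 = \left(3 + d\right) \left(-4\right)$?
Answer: $- \frac{9589}{17} \approx -564.06$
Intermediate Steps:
$A{\left(y,d \right)} = -36 - 16 d$ ($A{\left(y,d \right)} = 12 + 4 \left(3 + d\right) \left(-4\right) = 12 + 4 \left(-12 - 4 d\right) = 12 - \left(48 + 16 d\right) = -36 - 16 d$)
$Q{\left(b \right)} = \frac{1}{1 + b}$
$-601 + Q{\left(-18 \right)} A{\left(\frac{-5 + 13}{-16 + 7},37 \right)} = -601 + \frac{-36 - 592}{1 - 18} = -601 + \frac{-36 - 592}{-17} = -601 - - \frac{628}{17} = -601 + \frac{628}{17} = - \frac{9589}{17}$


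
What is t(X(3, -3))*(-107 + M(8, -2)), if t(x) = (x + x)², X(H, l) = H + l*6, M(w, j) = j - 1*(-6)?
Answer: -92700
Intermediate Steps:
M(w, j) = 6 + j (M(w, j) = j + 6 = 6 + j)
X(H, l) = H + 6*l
t(x) = 4*x² (t(x) = (2*x)² = 4*x²)
t(X(3, -3))*(-107 + M(8, -2)) = (4*(3 + 6*(-3))²)*(-107 + (6 - 2)) = (4*(3 - 18)²)*(-107 + 4) = (4*(-15)²)*(-103) = (4*225)*(-103) = 900*(-103) = -92700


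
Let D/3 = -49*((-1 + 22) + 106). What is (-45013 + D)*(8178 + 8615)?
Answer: -1069411826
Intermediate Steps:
D = -18669 (D = 3*(-49*((-1 + 22) + 106)) = 3*(-49*(21 + 106)) = 3*(-49*127) = 3*(-6223) = -18669)
(-45013 + D)*(8178 + 8615) = (-45013 - 18669)*(8178 + 8615) = -63682*16793 = -1069411826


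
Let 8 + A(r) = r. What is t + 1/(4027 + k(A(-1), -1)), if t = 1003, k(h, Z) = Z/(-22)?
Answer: 88860807/88595 ≈ 1003.0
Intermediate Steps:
A(r) = -8 + r
k(h, Z) = -Z/22 (k(h, Z) = Z*(-1/22) = -Z/22)
t + 1/(4027 + k(A(-1), -1)) = 1003 + 1/(4027 - 1/22*(-1)) = 1003 + 1/(4027 + 1/22) = 1003 + 1/(88595/22) = 1003 + 22/88595 = 88860807/88595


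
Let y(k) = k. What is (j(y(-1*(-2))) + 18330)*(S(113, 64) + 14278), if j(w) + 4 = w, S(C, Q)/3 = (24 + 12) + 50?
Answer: 266415808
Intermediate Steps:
S(C, Q) = 258 (S(C, Q) = 3*((24 + 12) + 50) = 3*(36 + 50) = 3*86 = 258)
j(w) = -4 + w
(j(y(-1*(-2))) + 18330)*(S(113, 64) + 14278) = ((-4 - 1*(-2)) + 18330)*(258 + 14278) = ((-4 + 2) + 18330)*14536 = (-2 + 18330)*14536 = 18328*14536 = 266415808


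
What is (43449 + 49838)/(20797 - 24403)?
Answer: -93287/3606 ≈ -25.870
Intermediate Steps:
(43449 + 49838)/(20797 - 24403) = 93287/(-3606) = 93287*(-1/3606) = -93287/3606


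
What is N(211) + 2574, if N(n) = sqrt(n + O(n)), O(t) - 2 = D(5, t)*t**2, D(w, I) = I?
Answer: 2574 + 4*sqrt(587134) ≈ 5639.0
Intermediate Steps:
O(t) = 2 + t**3 (O(t) = 2 + t*t**2 = 2 + t**3)
N(n) = sqrt(2 + n + n**3) (N(n) = sqrt(n + (2 + n**3)) = sqrt(2 + n + n**3))
N(211) + 2574 = sqrt(2 + 211 + 211**3) + 2574 = sqrt(2 + 211 + 9393931) + 2574 = sqrt(9394144) + 2574 = 4*sqrt(587134) + 2574 = 2574 + 4*sqrt(587134)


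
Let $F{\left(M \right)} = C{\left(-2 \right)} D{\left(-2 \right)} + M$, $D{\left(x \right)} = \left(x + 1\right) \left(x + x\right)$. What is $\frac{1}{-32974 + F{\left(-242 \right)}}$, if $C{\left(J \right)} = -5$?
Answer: $- \frac{1}{33236} \approx -3.0088 \cdot 10^{-5}$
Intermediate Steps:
$D{\left(x \right)} = 2 x \left(1 + x\right)$ ($D{\left(x \right)} = \left(1 + x\right) 2 x = 2 x \left(1 + x\right)$)
$F{\left(M \right)} = -20 + M$ ($F{\left(M \right)} = - 5 \cdot 2 \left(-2\right) \left(1 - 2\right) + M = - 5 \cdot 2 \left(-2\right) \left(-1\right) + M = \left(-5\right) 4 + M = -20 + M$)
$\frac{1}{-32974 + F{\left(-242 \right)}} = \frac{1}{-32974 - 262} = \frac{1}{-33236} = - \frac{1}{33236}$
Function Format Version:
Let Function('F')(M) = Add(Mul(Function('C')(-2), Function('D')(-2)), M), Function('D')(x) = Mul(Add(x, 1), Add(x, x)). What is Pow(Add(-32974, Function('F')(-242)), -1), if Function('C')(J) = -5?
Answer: Rational(-1, 33236) ≈ -3.0088e-5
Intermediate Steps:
Function('D')(x) = Mul(2, x, Add(1, x)) (Function('D')(x) = Mul(Add(1, x), Mul(2, x)) = Mul(2, x, Add(1, x)))
Function('F')(M) = Add(-20, M) (Function('F')(M) = Add(Mul(-5, Mul(2, -2, Add(1, -2))), M) = Add(Mul(-5, Mul(2, -2, -1)), M) = Add(Mul(-5, 4), M) = Add(-20, M))
Pow(Add(-32974, Function('F')(-242)), -1) = Pow(Add(-32974, Add(-20, -242)), -1) = Pow(Add(-32974, -262), -1) = Pow(-33236, -1) = Rational(-1, 33236)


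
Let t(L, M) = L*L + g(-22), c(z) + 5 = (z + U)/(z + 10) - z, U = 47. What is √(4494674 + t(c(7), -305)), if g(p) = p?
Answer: 4*√81186058/17 ≈ 2120.1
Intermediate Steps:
c(z) = -5 - z + (47 + z)/(10 + z) (c(z) = -5 + ((z + 47)/(z + 10) - z) = -5 + ((47 + z)/(10 + z) - z) = -5 + (-z + (47 + z)/(10 + z)) = -5 - z + (47 + z)/(10 + z))
t(L, M) = -22 + L² (t(L, M) = L*L - 22 = L² - 22 = -22 + L²)
√(4494674 + t(c(7), -305)) = √(4494674 + (-22 + ((-3 - 1*7² - 14*7)/(10 + 7))²)) = √(4494674 + (-22 + ((-3 - 1*49 - 98)/17)²)) = √(4494674 + (-22 + ((-3 - 49 - 98)/17)²)) = √(4494674 + (-22 + ((1/17)*(-150))²)) = √(4494674 + (-22 + (-150/17)²)) = √(4494674 + (-22 + 22500/289)) = √(4494674 + 16142/289) = √(1298976928/289) = 4*√81186058/17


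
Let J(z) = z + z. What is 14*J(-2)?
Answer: -56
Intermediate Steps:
J(z) = 2*z
14*J(-2) = 14*(2*(-2)) = 14*(-4) = -56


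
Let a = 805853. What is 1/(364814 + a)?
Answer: 1/1170667 ≈ 8.5421e-7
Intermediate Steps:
1/(364814 + a) = 1/(364814 + 805853) = 1/1170667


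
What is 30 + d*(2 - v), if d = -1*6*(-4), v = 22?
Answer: -450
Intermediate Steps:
d = 24 (d = -6*(-4) = 24)
30 + d*(2 - v) = 30 + 24*(2 - 1*22) = 30 + 24*(2 - 22) = 30 + 24*(-20) = 30 - 480 = -450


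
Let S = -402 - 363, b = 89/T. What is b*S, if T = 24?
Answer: -22695/8 ≈ -2836.9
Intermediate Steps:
b = 89/24 ≈ 3.7083
S = -765
b*S = (89/24)*(-765) = -22695/8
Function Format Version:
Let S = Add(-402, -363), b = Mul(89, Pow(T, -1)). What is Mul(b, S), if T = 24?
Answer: Rational(-22695, 8) ≈ -2836.9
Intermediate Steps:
b = Rational(89, 24) (b = Mul(89, Pow(24, -1)) = Mul(89, Rational(1, 24)) = Rational(89, 24) ≈ 3.7083)
S = -765
Mul(b, S) = Mul(Rational(89, 24), -765) = Rational(-22695, 8)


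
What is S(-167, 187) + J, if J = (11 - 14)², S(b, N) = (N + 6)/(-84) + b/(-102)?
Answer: 11909/1428 ≈ 8.3396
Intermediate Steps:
S(b, N) = -1/14 - N/84 - b/102 (S(b, N) = (6 + N)*(-1/84) + b*(-1/102) = (-1/14 - N/84) - b/102 = -1/14 - N/84 - b/102)
J = 9 (J = (-3)² = 9)
S(-167, 187) + J = (-1/14 - 1/84*187 - 1/102*(-167)) + 9 = (-1/14 - 187/84 + 167/102) + 9 = -943/1428 + 9 = 11909/1428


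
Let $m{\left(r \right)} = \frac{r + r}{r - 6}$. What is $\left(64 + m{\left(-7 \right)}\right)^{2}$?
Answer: $\frac{715716}{169} \approx 4235.0$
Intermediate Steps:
$m{\left(r \right)} = \frac{2 r}{-6 + r}$
$\left(64 + m{\left(-7 \right)}\right)^{2} = \left(64 + 2 \left(-7\right) \frac{1}{-6 - 7}\right)^{2} = \left(64 + 2 \left(-7\right) \frac{1}{-13}\right)^{2} = \left(64 + 2 \left(-7\right) \left(- \frac{1}{13}\right)\right)^{2} = \left(64 + \frac{14}{13}\right)^{2} = \left(\frac{846}{13}\right)^{2} = \frac{715716}{169}$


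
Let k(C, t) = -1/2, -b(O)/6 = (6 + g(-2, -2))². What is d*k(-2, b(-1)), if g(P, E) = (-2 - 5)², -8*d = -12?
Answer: -¾ ≈ -0.75000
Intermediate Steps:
d = 3/2 (d = -⅛*(-12) = 3/2 ≈ 1.5000)
g(P, E) = 49 (g(P, E) = (-7)² = 49)
b(O) = -18150 (b(O) = -6*(6 + 49)² = -6*55² = -6*3025 = -18150)
k(C, t) = -½ (k(C, t) = -1*½ = -½)
d*k(-2, b(-1)) = (3/2)*(-½) = -¾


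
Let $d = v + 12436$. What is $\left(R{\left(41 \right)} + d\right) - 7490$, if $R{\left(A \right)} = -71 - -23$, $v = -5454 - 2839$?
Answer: $-3395$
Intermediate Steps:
$v = -8293$ ($v = -5454 - 2839 = -8293$)
$R{\left(A \right)} = -48$ ($R{\left(A \right)} = -71 + 23 = -48$)
$d = 4143$ ($d = -8293 + 12436 = 4143$)
$\left(R{\left(41 \right)} + d\right) - 7490 = \left(-48 + 4143\right) - 7490 = 4095 - 7490 = -3395$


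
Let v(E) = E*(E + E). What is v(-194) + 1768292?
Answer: 1843564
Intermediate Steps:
v(E) = 2*E**2 (v(E) = E*(2*E) = 2*E**2)
v(-194) + 1768292 = 2*(-194)**2 + 1768292 = 2*37636 + 1768292 = 75272 + 1768292 = 1843564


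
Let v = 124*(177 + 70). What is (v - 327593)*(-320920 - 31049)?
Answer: 104522474085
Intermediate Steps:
v = 30628 (v = 124*247 = 30628)
(v - 327593)*(-320920 - 31049) = (30628 - 327593)*(-320920 - 31049) = -296965*(-351969) = 104522474085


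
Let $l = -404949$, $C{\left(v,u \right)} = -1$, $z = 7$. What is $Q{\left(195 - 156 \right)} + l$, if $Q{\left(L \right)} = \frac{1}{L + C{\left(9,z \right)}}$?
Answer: $- \frac{15388061}{38} \approx -4.0495 \cdot 10^{5}$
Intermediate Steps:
$Q{\left(L \right)} = \frac{1}{-1 + L}$ ($Q{\left(L \right)} = \frac{1}{L - 1} = \frac{1}{-1 + L}$)
$Q{\left(195 - 156 \right)} + l = \frac{1}{-1 + \left(195 - 156\right)} - 404949 = \frac{1}{-1 + 39} - 404949 = \frac{1}{38} - 404949 = - \frac{15388061}{38}$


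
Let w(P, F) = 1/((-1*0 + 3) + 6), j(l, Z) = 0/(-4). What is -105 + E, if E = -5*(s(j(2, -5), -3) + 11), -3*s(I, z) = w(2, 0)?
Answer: -4315/27 ≈ -159.81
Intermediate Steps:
j(l, Z) = 0 (j(l, Z) = 0*(-1/4) = 0)
w(P, F) = 1/9 (w(P, F) = 1/((0 + 3) + 6) = 1/(3 + 6) = 1/9)
s(I, z) = -1/27 (s(I, z) = -1/3*1/9 = -1/27)
E = -1480/27 (E = -5*(-1/27 + 11) = -5*296/27 = -1480/27 ≈ -54.815)
-105 + E = -105 - 1480/27 = -4315/27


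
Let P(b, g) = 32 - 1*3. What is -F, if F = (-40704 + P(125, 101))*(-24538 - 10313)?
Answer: -1417564425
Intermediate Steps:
P(b, g) = 29 (P(b, g) = 32 - 3 = 29)
F = 1417564425 (F = (-40704 + 29)*(-24538 - 10313) = -40675*(-34851) = 1417564425)
-F = -1*1417564425 = -1417564425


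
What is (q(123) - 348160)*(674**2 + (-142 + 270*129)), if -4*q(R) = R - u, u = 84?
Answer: -170242473639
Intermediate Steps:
q(R) = 21 - R/4 (q(R) = -(R - 1*84)/4 = -(R - 84)/4 = -(-84 + R)/4 = 21 - R/4)
(q(123) - 348160)*(674**2 + (-142 + 270*129)) = ((21 - 1/4*123) - 348160)*(674**2 + (-142 + 270*129)) = ((21 - 123/4) - 348160)*(454276 + (-142 + 34830)) = (-39/4 - 348160)*(454276 + 34688) = -1392679/4*488964 = -170242473639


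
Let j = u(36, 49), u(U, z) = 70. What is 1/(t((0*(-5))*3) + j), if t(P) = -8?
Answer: 1/62 ≈ 0.016129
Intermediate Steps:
j = 70
1/(t((0*(-5))*3) + j) = 1/(-8 + 70) = 1/62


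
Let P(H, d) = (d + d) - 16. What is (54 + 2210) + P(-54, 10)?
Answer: 2268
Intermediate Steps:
P(H, d) = -16 + 2*d (P(H, d) = 2*d - 16 = -16 + 2*d)
(54 + 2210) + P(-54, 10) = (54 + 2210) + (-16 + 2*10) = 2264 + (-16 + 20) = 2264 + 4 = 2268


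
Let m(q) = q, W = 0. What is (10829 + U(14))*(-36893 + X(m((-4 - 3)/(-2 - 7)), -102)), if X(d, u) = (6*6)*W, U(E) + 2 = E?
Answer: -399957013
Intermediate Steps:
U(E) = -2 + E
X(d, u) = 0 (X(d, u) = (6*6)*0 = 36*0 = 0)
(10829 + U(14))*(-36893 + X(m((-4 - 3)/(-2 - 7)), -102)) = (10829 + (-2 + 14))*(-36893 + 0) = (10829 + 12)*(-36893) = 10841*(-36893) = -399957013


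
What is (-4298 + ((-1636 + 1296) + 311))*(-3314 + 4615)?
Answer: -5629427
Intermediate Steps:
(-4298 + ((-1636 + 1296) + 311))*(-3314 + 4615) = (-4298 + (-340 + 311))*1301 = (-4298 - 29)*1301 = -4327*1301 = -5629427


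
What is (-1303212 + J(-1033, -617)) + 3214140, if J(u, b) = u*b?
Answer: 2548289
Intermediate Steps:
J(u, b) = b*u
(-1303212 + J(-1033, -617)) + 3214140 = (-1303212 - 617*(-1033)) + 3214140 = (-1303212 + 637361) + 3214140 = -665851 + 3214140 = 2548289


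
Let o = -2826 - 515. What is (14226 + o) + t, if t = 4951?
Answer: 15836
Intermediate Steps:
o = -3341
(14226 + o) + t = (14226 - 3341) + 4951 = 10885 + 4951 = 15836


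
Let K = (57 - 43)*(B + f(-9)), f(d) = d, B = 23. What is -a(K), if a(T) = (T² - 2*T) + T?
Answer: -38220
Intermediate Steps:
K = 196 (K = (57 - 43)*(23 - 9) = 14*14 = 196)
a(T) = T² - T
-a(K) = -196*(-1 + 196) = -196*195 = -1*38220 = -38220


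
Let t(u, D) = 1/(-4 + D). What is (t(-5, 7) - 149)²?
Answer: 198916/9 ≈ 22102.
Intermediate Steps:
(t(-5, 7) - 149)² = (1/(-4 + 7) - 149)² = (1/3 - 149)² = (⅓ - 149)² = (-446/3)² = 198916/9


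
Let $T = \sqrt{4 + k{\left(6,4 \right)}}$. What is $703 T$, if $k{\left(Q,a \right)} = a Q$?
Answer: $1406 \sqrt{7} \approx 3719.9$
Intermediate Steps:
$k{\left(Q,a \right)} = Q a$
$T = 2 \sqrt{7}$ ($T = \sqrt{4 + 6 \cdot 4} = \sqrt{4 + 24} = \sqrt{28} = 2 \sqrt{7} \approx 5.2915$)
$703 T = 703 \cdot 2 \sqrt{7} = 1406 \sqrt{7}$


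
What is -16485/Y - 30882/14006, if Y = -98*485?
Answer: -17670465/9510074 ≈ -1.8581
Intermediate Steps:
Y = -47530
-16485/Y - 30882/14006 = -16485/(-47530) - 30882/14006 = -16485*(-1/47530) - 30882*1/14006 = 471/1358 - 15441/7003 = -17670465/9510074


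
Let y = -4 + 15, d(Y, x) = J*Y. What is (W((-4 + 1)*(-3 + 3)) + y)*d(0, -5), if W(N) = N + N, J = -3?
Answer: 0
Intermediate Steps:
W(N) = 2*N
d(Y, x) = -3*Y
y = 11
(W((-4 + 1)*(-3 + 3)) + y)*d(0, -5) = (2*((-4 + 1)*(-3 + 3)) + 11)*(-3*0) = (2*(-3*0) + 11)*0 = (2*0 + 11)*0 = (0 + 11)*0 = 11*0 = 0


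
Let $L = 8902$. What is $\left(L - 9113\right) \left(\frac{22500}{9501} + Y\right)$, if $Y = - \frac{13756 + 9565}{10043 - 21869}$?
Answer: $- \frac{34298600077}{37452942} \approx -915.78$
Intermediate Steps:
$Y = \frac{23321}{11826}$ ($Y = - \frac{23321}{-11826} = - \frac{23321 \left(-1\right)}{11826} = \left(-1\right) \left(- \frac{23321}{11826}\right) = \frac{23321}{11826} \approx 1.972$)
$\left(L - 9113\right) \left(\frac{22500}{9501} + Y\right) = \left(8902 - 9113\right) \left(\frac{22500}{9501} + \frac{23321}{11826}\right) = - 211 \left(22500 \cdot \frac{1}{9501} + \frac{23321}{11826}\right) = - 211 \left(\frac{7500}{3167} + \frac{23321}{11826}\right) = \left(-211\right) \frac{162552607}{37452942} = - \frac{34298600077}{37452942}$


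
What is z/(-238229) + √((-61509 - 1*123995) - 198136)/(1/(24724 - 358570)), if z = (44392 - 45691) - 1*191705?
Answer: 193004/238229 - 667692*I*√95910 ≈ 0.81016 - 2.0678e+8*I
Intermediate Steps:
z = -193004 (z = -1299 - 191705 = -193004)
z/(-238229) + √((-61509 - 1*123995) - 198136)/(1/(24724 - 358570)) = -193004/(-238229) + √((-61509 - 1*123995) - 198136)/(1/(24724 - 358570)) = -193004*(-1/238229) + √((-61509 - 123995) - 198136)/(1/(-333846)) = 193004/238229 + √(-185504 - 198136)/(-1/333846) = 193004/238229 + √(-383640)*(-333846) = 193004/238229 + (2*I*√95910)*(-333846) = 193004/238229 - 667692*I*√95910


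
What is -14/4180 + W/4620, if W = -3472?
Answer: -4733/6270 ≈ -0.75486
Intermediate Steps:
-14/4180 + W/4620 = -14/4180 - 3472/4620 = -14*1/4180 - 3472*1/4620 = -7/2090 - 124/165 = -4733/6270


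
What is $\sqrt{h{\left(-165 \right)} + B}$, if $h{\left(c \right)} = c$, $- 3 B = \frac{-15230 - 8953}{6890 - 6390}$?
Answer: $\frac{9 i \sqrt{4595}}{50} \approx 12.202 i$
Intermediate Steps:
$B = \frac{8061}{500}$ ($B = - \frac{\left(-15230 - 8953\right) \frac{1}{6890 - 6390}}{3} = - \frac{\left(-24183\right) \frac{1}{500}}{3} = \left(- \frac{1}{3}\right) \left(- \frac{24183}{500}\right) = \frac{8061}{500} \approx 16.122$)
$\sqrt{h{\left(-165 \right)} + B} = \sqrt{-165 + \frac{8061}{500}} = \sqrt{- \frac{74439}{500}} = \frac{9 i \sqrt{4595}}{50}$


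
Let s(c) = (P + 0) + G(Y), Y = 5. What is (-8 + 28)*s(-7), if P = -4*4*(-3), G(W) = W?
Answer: 1060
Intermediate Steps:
P = 48 (P = -16*(-3) = 48)
s(c) = 53 (s(c) = (48 + 0) + 5 = 48 + 5 = 53)
(-8 + 28)*s(-7) = (-8 + 28)*53 = 20*53 = 1060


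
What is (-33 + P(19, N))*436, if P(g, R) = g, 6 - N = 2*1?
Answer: -6104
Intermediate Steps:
N = 4 (N = 6 - 2 = 4)
(-33 + P(19, N))*436 = (-33 + 19)*436 = -14*436 = -6104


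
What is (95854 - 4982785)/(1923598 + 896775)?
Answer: -4886931/2820373 ≈ -1.7327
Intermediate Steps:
(95854 - 4982785)/(1923598 + 896775) = -4886931/2820373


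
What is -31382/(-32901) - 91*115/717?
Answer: -107269357/7863339 ≈ -13.642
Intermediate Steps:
-31382/(-32901) - 91*115/717 = -31382*(-1/32901) - 10465*1/717 = 31382/32901 - 10465/717 = -107269357/7863339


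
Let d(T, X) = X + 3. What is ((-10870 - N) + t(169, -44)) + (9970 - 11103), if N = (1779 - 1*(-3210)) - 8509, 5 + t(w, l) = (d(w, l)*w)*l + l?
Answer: 296344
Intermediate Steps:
d(T, X) = 3 + X
t(w, l) = -5 + l + l*w*(3 + l) (t(w, l) = -5 + (((3 + l)*w)*l + l) = -5 + ((w*(3 + l))*l + l) = -5 + (l*w*(3 + l) + l) = -5 + (l + l*w*(3 + l)) = -5 + l + l*w*(3 + l))
N = -3520 (N = (1779 + 3210) - 8509 = 4989 - 8509 = -3520)
((-10870 - N) + t(169, -44)) + (9970 - 11103) = ((-10870 - 1*(-3520)) + (-5 - 44 - 44*169*(3 - 44))) + (9970 - 11103) = ((-10870 + 3520) + (-5 - 44 - 44*169*(-41))) - 1133 = (-7350 + (-5 - 44 + 304876)) - 1133 = (-7350 + 304827) - 1133 = 297477 - 1133 = 296344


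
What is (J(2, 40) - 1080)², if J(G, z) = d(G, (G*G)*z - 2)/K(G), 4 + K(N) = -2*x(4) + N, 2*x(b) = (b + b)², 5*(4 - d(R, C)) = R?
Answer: 3528716409/3025 ≈ 1.1665e+6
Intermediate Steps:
d(R, C) = 4 - R/5
x(b) = 2*b² (x(b) = (b + b)²/2 = (2*b)²/2 = (4*b²)/2 = 2*b²)
K(N) = -68 + N (K(N) = -4 + (-4*4² + N) = -4 + (-4*16 + N) = -4 + (-2*32 + N) = -4 + (-64 + N) = -68 + N)
J(G, z) = (4 - G/5)/(-68 + G)
(J(2, 40) - 1080)² = ((-20 + 2)/(5*(68 - 1*2)) - 1080)² = ((⅕)*(-18)/(68 - 2) - 1080)² = ((⅕)*(-18)/66 - 1080)² = ((⅕)*(1/66)*(-18) - 1080)² = (-3/55 - 1080)² = (-59403/55)² = 3528716409/3025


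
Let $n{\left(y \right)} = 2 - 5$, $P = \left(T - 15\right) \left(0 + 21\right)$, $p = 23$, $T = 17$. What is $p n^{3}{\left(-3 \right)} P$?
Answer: $-26082$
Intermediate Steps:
$P = 42$ ($P = \left(17 - 15\right) \left(0 + 21\right) = 2 \cdot 21 = 42$)
$n{\left(y \right)} = -3$
$p n^{3}{\left(-3 \right)} P = 23 \left(-3\right)^{3} \cdot 42 = 23 \left(-27\right) 42 = \left(-621\right) 42 = -26082$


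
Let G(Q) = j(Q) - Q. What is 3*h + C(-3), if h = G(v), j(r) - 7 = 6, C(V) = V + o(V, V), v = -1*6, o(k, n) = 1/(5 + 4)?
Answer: 487/9 ≈ 54.111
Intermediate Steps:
o(k, n) = 1/9
v = -6
C(V) = 1/9 + V (C(V) = V + 1/9 = 1/9 + V)
j(r) = 13 (j(r) = 7 + 6 = 13)
G(Q) = 13 - Q
h = 19 (h = 13 - 1*(-6) = 13 + 6 = 19)
3*h + C(-3) = 3*19 + (1/9 - 3) = 57 - 26/9 = 487/9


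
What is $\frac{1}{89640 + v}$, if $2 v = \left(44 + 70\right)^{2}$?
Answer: $\frac{1}{96138} \approx 1.0402 \cdot 10^{-5}$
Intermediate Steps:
$v = 6498$ ($v = \frac{\left(44 + 70\right)^{2}}{2} = \frac{114^{2}}{2} = \frac{1}{2} \cdot 12996 = 6498$)
$\frac{1}{89640 + v} = \frac{1}{89640 + 6498} = \frac{1}{96138}$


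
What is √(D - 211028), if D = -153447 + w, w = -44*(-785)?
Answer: I*√329935 ≈ 574.4*I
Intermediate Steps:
w = 34540
D = -118907 (D = -153447 + 34540 = -118907)
√(D - 211028) = √(-118907 - 211028) = √(-329935) = I*√329935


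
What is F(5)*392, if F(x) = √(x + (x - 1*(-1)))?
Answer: 392*√11 ≈ 1300.1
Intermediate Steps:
F(x) = √(1 + 2*x) (F(x) = √(x + (x + 1)) = √(x + (1 + x)) = √(1 + 2*x))
F(5)*392 = √(1 + 2*5)*392 = √(1 + 10)*392 = √11*392 = 392*√11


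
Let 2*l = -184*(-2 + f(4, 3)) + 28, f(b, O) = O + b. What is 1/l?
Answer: -1/446 ≈ -0.0022422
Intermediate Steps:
l = -446 (l = (-184*(-2 + (3 + 4)) + 28)/2 = (-184*(-2 + 7) + 28)/2 = (-184*5 + 28)/2 = (-46*20 + 28)/2 = (-920 + 28)/2 = (½)*(-892) = -446)
1/l = 1/(-446) = -1/446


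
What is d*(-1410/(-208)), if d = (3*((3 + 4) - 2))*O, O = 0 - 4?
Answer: -10575/26 ≈ -406.73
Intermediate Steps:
O = -4
d = -60 (d = (3*((3 + 4) - 2))*(-4) = (3*(7 - 2))*(-4) = (3*5)*(-4) = 15*(-4) = -60)
d*(-1410/(-208)) = -(-84600)/(-208) = -(-84600)*(-1)/208 = -60*705/104 = -10575/26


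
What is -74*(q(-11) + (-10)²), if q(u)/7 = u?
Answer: -1702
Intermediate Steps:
q(u) = 7*u
-74*(q(-11) + (-10)²) = -74*(7*(-11) + (-10)²) = -74*(-77 + 100) = -74*23 = -1702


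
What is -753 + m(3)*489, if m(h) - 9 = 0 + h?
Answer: 5115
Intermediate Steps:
m(h) = 9 + h (m(h) = 9 + (0 + h) = 9 + h)
-753 + m(3)*489 = -753 + (9 + 3)*489 = -753 + 12*489 = -753 + 5868 = 5115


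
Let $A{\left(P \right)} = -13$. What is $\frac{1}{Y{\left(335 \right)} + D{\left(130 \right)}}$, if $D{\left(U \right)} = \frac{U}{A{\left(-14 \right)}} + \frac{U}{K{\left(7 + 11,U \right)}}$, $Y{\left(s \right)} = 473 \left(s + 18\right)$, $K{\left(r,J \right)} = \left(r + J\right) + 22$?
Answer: $\frac{17}{2838316} \approx 5.9895 \cdot 10^{-6}$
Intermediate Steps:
$K{\left(r,J \right)} = 22 + J + r$ ($K{\left(r,J \right)} = \left(J + r\right) + 22 = 22 + J + r$)
$Y{\left(s \right)} = 8514 + 473 s$ ($Y{\left(s \right)} = 473 \left(18 + s\right) = 8514 + 473 s$)
$D{\left(U \right)} = - \frac{U}{13} + \frac{U}{40 + U}$ ($D{\left(U \right)} = \frac{U}{-13} + \frac{U}{22 + U + \left(7 + 11\right)} = U \left(- \frac{1}{13}\right) + \frac{U}{22 + U + 18} = - \frac{U}{13} + \frac{U}{40 + U}$)
$\frac{1}{Y{\left(335 \right)} + D{\left(130 \right)}} = \frac{1}{\left(8514 + 473 \cdot 335\right) + \frac{1}{13} \cdot 130 \frac{1}{40 + 130} \left(-27 - 130\right)} = \frac{1}{\left(8514 + 158455\right) + \frac{1}{13} \cdot 130 \cdot \frac{1}{170} \left(-27 - 130\right)} = \frac{1}{166969 + \frac{1}{13} \cdot 130 \cdot \frac{1}{170} \left(-157\right)} = \frac{1}{166969 - \frac{157}{17}} = \frac{1}{\frac{2838316}{17}} = \frac{17}{2838316}$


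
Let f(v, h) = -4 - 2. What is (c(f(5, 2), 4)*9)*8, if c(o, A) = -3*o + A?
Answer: 1584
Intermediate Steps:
f(v, h) = -6
c(o, A) = A - 3*o
(c(f(5, 2), 4)*9)*8 = ((4 - 3*(-6))*9)*8 = ((4 + 18)*9)*8 = (22*9)*8 = 198*8 = 1584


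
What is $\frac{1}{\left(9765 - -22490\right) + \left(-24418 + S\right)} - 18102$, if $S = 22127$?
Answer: $- \frac{542408327}{29964} \approx -18102.0$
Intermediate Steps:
$\frac{1}{\left(9765 - -22490\right) + \left(-24418 + S\right)} - 18102 = \frac{1}{\left(9765 - -22490\right) + \left(-24418 + 22127\right)} - 18102 = \frac{1}{\left(9765 + 22490\right) - 2291} - 18102 = \frac{1}{32255 - 2291} - 18102 = \frac{1}{29964} - 18102 = - \frac{542408327}{29964}$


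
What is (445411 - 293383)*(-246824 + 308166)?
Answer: 9325701576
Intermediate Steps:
(445411 - 293383)*(-246824 + 308166) = 152028*61342 = 9325701576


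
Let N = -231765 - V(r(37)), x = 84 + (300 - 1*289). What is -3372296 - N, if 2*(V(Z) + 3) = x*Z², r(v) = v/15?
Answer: -282622049/90 ≈ -3.1402e+6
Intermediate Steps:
r(v) = v/15 (r(v) = v*(1/15) = v/15)
x = 95 (x = 84 + (300 - 289) = 84 + 11 = 95)
V(Z) = -3 + 95*Z²/2 (V(Z) = -3 + (95*Z²)/2 = -3 + 95*Z²/2)
N = -20884591/90 (N = -231765 - (-3 + 95*((1/15)*37)²/2) = -231765 - (-3 + 95*(37/15)²/2) = -231765 - (-3 + (95/2)*(1369/225)) = -231765 - (-3 + 26011/90) = -231765 - 1*25741/90 = -231765 - 25741/90 = -20884591/90 ≈ -2.3205e+5)
-3372296 - N = -3372296 - 1*(-20884591/90) = -3372296 + 20884591/90 = -282622049/90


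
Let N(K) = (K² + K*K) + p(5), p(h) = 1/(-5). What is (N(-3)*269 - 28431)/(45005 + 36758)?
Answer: -118214/408815 ≈ -0.28916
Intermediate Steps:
p(h) = -⅕
N(K) = -⅕ + 2*K² (N(K) = (K² + K*K) - ⅕ = (K² + K²) - ⅕ = 2*K² - ⅕ = -⅕ + 2*K²)
(N(-3)*269 - 28431)/(45005 + 36758) = ((-⅕ + 2*(-3)²)*269 - 28431)/(45005 + 36758) = ((-⅕ + 2*9)*269 - 28431)/81763 = ((-⅕ + 18)*269 - 28431)*(1/81763) = ((89/5)*269 - 28431)*(1/81763) = (23941/5 - 28431)*(1/81763) = -118214/5*1/81763 = -118214/408815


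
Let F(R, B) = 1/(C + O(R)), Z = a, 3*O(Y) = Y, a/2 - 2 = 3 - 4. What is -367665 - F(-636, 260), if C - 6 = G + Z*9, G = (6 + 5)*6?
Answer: -44855129/122 ≈ -3.6767e+5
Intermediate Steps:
G = 66 (G = 11*6 = 66)
a = 2 (a = 4 + 2*(3 - 4) = 4 + 2*(-1) = 4 - 2 = 2)
O(Y) = Y/3
Z = 2
C = 90 (C = 6 + (66 + 2*9) = 6 + (66 + 18) = 6 + 84 = 90)
F(R, B) = 1/(90 + R/3)
-367665 - F(-636, 260) = -367665 - 3/(270 - 636) = -367665 - 3/(-366) = -367665 - 3*(-1)/366 = -367665 - 1*(-1/122) = -367665 + 1/122 = -44855129/122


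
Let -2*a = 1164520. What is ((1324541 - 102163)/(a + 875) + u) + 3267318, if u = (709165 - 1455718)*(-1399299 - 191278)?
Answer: 690367535888480237/581385 ≈ 1.1875e+12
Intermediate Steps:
a = -582260 (a = -½*1164520 = -582260)
u = 1187450031081 (u = -746553*(-1590577) = 1187450031081)
((1324541 - 102163)/(a + 875) + u) + 3267318 = ((1324541 - 102163)/(-582260 + 875) + 1187450031081) + 3267318 = (1222378/(-581385) + 1187450031081) + 3267318 = (1222378*(-1/581385) + 1187450031081) + 3267318 = (-1222378/581385 + 1187450031081) + 3267318 = 690365636318804807/581385 + 3267318 = 690367535888480237/581385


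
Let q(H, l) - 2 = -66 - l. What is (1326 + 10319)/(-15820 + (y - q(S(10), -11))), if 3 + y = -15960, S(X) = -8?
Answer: -2329/6346 ≈ -0.36700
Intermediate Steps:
q(H, l) = -64 - l (q(H, l) = 2 + (-66 - l) = -64 - l)
y = -15963 (y = -3 - 15960 = -15963)
(1326 + 10319)/(-15820 + (y - q(S(10), -11))) = (1326 + 10319)/(-15820 + (-15963 - (-64 - 1*(-11)))) = 11645/(-15820 + (-15963 - (-64 + 11))) = 11645/(-15820 + (-15963 - 1*(-53))) = 11645/(-15820 + (-15963 + 53)) = 11645/(-15820 - 15910) = 11645/(-31730) = 11645*(-1/31730) = -2329/6346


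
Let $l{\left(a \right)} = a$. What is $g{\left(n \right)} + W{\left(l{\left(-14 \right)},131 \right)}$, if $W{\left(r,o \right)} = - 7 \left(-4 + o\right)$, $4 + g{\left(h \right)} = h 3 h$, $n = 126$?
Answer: $46735$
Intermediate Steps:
$g{\left(h \right)} = -4 + 3 h^{2}$ ($g{\left(h \right)} = -4 + h 3 h = -4 + 3 h h = -4 + 3 h^{2}$)
$W{\left(r,o \right)} = 28 - 7 o$
$g{\left(n \right)} + W{\left(l{\left(-14 \right)},131 \right)} = \left(-4 + 3 \cdot 126^{2}\right) + \left(28 - 917\right) = \left(-4 + 3 \cdot 15876\right) + \left(28 - 917\right) = \left(-4 + 47628\right) - 889 = 47624 - 889 = 46735$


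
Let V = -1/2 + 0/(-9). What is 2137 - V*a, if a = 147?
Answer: 4421/2 ≈ 2210.5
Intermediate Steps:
V = -1/2 (V = -1*1/2 + 0*(-1/9) = -1/2 + 0 = -1/2 ≈ -0.50000)
2137 - V*a = 2137 - (-1)*147/2 = 2137 - 1*(-147/2) = 2137 + 147/2 = 4421/2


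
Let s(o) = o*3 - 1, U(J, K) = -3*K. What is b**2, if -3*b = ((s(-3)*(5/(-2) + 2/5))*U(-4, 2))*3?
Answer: 15876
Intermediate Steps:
s(o) = -1 + 3*o (s(o) = 3*o - 1 = -1 + 3*o)
b = 126 (b = -((-1 + 3*(-3))*(5/(-2) + 2/5))*(-3*2)*3/3 = -((-1 - 9)*(5*(-1/2) + 2*(1/5)))*(-6)*3/3 = --10*(-5/2 + 2/5)*(-6)*3/3 = --10*(-21/10)*(-6)*3/3 = -21*(-6)*3/3 = -(-42)*3 = -1/3*(-378) = 126)
b**2 = 126**2 = 15876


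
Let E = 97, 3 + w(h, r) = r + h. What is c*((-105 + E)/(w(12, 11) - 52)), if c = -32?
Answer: -8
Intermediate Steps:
w(h, r) = -3 + h + r (w(h, r) = -3 + (r + h) = -3 + (h + r) = -3 + h + r)
c*((-105 + E)/(w(12, 11) - 52)) = -32*(-105 + 97)/((-3 + 12 + 11) - 52) = -(-256)/(20 - 52) = -(-256)/(-32) = -(-256)*(-1)/32 = -32*¼ = -8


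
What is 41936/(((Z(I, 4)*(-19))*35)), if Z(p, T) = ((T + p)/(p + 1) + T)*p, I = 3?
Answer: -167744/45885 ≈ -3.6557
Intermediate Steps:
Z(p, T) = p*(T + (T + p)/(1 + p)) (Z(p, T) = ((T + p)/(1 + p) + T)*p = (T + (T + p)/(1 + p))*p = p*(T + (T + p)/(1 + p)))
41936/(((Z(I, 4)*(-19))*35)) = 41936/((((3*(3 + 2*4 + 4*3)/(1 + 3))*(-19))*35)) = 41936/((((3*(3 + 8 + 12)/4)*(-19))*35)) = 41936/((((3*(1/4)*23)*(-19))*35)) = 41936/((((69/4)*(-19))*35)) = 41936/((-1311/4*35)) = 41936/(-45885/4) = 41936*(-4/45885) = -167744/45885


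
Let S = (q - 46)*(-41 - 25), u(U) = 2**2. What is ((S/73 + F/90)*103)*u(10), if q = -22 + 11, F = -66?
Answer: 22918324/1095 ≈ 20930.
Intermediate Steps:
u(U) = 4
q = -11
S = 3762 (S = (-11 - 46)*(-41 - 25) = -57*(-66) = 3762)
((S/73 + F/90)*103)*u(10) = ((3762/73 - 66/90)*103)*4 = ((3762*(1/73) - 66*1/90)*103)*4 = ((3762/73 - 11/15)*103)*4 = ((55627/1095)*103)*4 = (5729581/1095)*4 = 22918324/1095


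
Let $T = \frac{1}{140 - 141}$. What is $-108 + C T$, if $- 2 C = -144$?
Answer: $-180$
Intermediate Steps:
$C = 72$ ($C = \left(- \frac{1}{2}\right) \left(-144\right) = 72$)
$T = -1$ ($T = \frac{1}{-1} = -1$)
$-108 + C T = -108 + 72 \left(-1\right) = -108 - 72 = -180$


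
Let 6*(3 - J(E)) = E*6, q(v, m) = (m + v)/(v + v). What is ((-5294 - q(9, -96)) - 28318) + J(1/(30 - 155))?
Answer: -25203119/750 ≈ -33604.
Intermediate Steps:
q(v, m) = (m + v)/(2*v) (q(v, m) = (m + v)/((2*v)) = (m + v)*(1/(2*v)) = (m + v)/(2*v))
J(E) = 3 - E (J(E) = 3 - E*6/6 = 3 - E)
((-5294 - q(9, -96)) - 28318) + J(1/(30 - 155)) = ((-5294 - (-96 + 9)/(2*9)) - 28318) + (3 - 1/(30 - 155)) = ((-5294 - (-87)/(2*9)) - 28318) + (3 - 1/(-125)) = ((-5294 - 1*(-29/6)) - 28318) + (3 - 1*(-1/125)) = ((-5294 + 29/6) - 28318) + (3 + 1/125) = (-31735/6 - 28318) + 376/125 = -201643/6 + 376/125 = -25203119/750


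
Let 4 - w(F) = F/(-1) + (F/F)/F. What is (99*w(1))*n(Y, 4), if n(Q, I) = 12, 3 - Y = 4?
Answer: 4752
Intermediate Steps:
Y = -1 (Y = 3 - 1*4 = 3 - 4 = -1)
w(F) = 4 + F - 1/F (w(F) = 4 - (F/(-1) + (F/F)/F) = 4 - (F*(-1) + 1/F) = 4 - (-F + 1/F) = 4 - (1/F - F) = 4 + (F - 1/F) = 4 + F - 1/F)
(99*w(1))*n(Y, 4) = (99*(4 + 1 - 1/1))*12 = (99*(4 + 1 - 1*1))*12 = (99*(4 + 1 - 1))*12 = (99*4)*12 = 396*12 = 4752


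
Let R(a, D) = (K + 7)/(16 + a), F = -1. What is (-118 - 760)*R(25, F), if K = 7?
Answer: -12292/41 ≈ -299.80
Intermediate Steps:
R(a, D) = 14/(16 + a) (R(a, D) = (7 + 7)/(16 + a) = 14/(16 + a))
(-118 - 760)*R(25, F) = (-118 - 760)*(14/(16 + 25)) = -12292/41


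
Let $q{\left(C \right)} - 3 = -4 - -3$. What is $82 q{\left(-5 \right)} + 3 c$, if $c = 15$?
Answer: $209$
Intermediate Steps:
$q{\left(C \right)} = 2$ ($q{\left(C \right)} = 3 - 1 = 2$)
$82 q{\left(-5 \right)} + 3 c = 82 \cdot 2 + 3 \cdot 15 = 164 + 45 = 209$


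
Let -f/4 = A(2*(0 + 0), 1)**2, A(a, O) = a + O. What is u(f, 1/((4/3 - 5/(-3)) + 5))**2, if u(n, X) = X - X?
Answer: 0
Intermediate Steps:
A(a, O) = O + a
f = -4 (f = -4*(1 + 2*(0 + 0))**2 = -4*(1 + 2*0)**2 = -4*(1 + 0)**2 = -4*1**2 = -4*1 = -4)
u(n, X) = 0
u(f, 1/((4/3 - 5/(-3)) + 5))**2 = 0**2 = 0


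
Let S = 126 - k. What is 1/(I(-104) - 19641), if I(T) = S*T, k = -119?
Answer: -1/45121 ≈ -2.2163e-5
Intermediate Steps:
S = 245 (S = 126 - 1*(-119) = 126 + 119 = 245)
I(T) = 245*T
1/(I(-104) - 19641) = 1/(245*(-104) - 19641) = 1/(-25480 - 19641) = 1/(-45121) = -1/45121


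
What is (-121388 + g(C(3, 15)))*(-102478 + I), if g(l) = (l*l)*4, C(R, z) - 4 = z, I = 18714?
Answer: 10046989216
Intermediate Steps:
C(R, z) = 4 + z
g(l) = 4*l² (g(l) = l²*4 = 4*l²)
(-121388 + g(C(3, 15)))*(-102478 + I) = (-121388 + 4*(4 + 15)²)*(-102478 + 18714) = (-121388 + 4*19²)*(-83764) = (-121388 + 4*361)*(-83764) = (-121388 + 1444)*(-83764) = -119944*(-83764) = 10046989216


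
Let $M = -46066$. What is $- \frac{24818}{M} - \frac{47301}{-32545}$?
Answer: $\frac{1493334838}{749608985} \approx 1.9922$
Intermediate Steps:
$- \frac{24818}{M} - \frac{47301}{-32545} = - \frac{24818}{-46066} - \frac{47301}{-32545} = \left(-24818\right) \left(- \frac{1}{46066}\right) - - \frac{47301}{32545} = \frac{12409}{23033} + \frac{47301}{32545} = \frac{1493334838}{749608985}$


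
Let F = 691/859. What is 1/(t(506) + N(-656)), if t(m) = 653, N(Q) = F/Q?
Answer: 563504/367967421 ≈ 0.0015314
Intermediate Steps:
F = 691/859 (F = 691*(1/859) = 691/859 ≈ 0.80442)
N(Q) = 691/(859*Q)
1/(t(506) + N(-656)) = 1/(653 + (691/859)/(-656)) = 1/(653 + (691/859)*(-1/656)) = 1/(653 - 691/563504) = 1/(367967421/563504) = 563504/367967421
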